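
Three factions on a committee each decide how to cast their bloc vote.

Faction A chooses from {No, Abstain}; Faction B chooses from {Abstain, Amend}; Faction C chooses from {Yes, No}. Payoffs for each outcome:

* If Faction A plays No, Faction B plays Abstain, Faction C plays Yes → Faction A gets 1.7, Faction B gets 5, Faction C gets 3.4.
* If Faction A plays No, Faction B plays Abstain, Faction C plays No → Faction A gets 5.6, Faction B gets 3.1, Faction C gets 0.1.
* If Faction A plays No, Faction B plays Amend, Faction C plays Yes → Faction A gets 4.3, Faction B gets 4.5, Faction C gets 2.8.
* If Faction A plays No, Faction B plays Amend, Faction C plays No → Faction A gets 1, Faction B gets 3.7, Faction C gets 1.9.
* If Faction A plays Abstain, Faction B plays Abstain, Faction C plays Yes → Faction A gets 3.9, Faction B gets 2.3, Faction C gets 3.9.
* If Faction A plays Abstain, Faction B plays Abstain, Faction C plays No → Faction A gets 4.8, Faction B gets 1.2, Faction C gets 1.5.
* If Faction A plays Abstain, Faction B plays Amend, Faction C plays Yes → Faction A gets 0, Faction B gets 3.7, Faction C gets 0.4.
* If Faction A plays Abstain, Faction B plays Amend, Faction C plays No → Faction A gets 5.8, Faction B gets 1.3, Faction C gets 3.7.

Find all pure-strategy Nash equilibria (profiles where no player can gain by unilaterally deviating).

Check each profile: it is a Nash equilibrium iff no player can strictly gain by switching unilaterally.
(No, Abstain, Yes): Faction A can switch to Abstain (1.7 → 3.9). Not NE.
(No, Abstain, No): Faction B can switch to Amend (3.1 → 3.7). Not NE.
(No, Amend, Yes): Faction B can switch to Abstain (4.5 → 5). Not NE.
(No, Amend, No): Faction A can switch to Abstain (1 → 5.8). Not NE.
(Abstain, Abstain, Yes): Faction B can switch to Amend (2.3 → 3.7). Not NE.
(Abstain, Abstain, No): Faction A can switch to No (4.8 → 5.6). Not NE.
(Abstain, Amend, Yes): Faction A can switch to No (0 → 4.3). Not NE.
(Abstain, Amend, No): Faction A gets 5.8, best alternative 1; Faction B gets 1.3, best alternative 1.2; Faction C gets 3.7, best alternative 0.4. No profitable deviation — NE.

Pure NE: (Abstain, Amend, No)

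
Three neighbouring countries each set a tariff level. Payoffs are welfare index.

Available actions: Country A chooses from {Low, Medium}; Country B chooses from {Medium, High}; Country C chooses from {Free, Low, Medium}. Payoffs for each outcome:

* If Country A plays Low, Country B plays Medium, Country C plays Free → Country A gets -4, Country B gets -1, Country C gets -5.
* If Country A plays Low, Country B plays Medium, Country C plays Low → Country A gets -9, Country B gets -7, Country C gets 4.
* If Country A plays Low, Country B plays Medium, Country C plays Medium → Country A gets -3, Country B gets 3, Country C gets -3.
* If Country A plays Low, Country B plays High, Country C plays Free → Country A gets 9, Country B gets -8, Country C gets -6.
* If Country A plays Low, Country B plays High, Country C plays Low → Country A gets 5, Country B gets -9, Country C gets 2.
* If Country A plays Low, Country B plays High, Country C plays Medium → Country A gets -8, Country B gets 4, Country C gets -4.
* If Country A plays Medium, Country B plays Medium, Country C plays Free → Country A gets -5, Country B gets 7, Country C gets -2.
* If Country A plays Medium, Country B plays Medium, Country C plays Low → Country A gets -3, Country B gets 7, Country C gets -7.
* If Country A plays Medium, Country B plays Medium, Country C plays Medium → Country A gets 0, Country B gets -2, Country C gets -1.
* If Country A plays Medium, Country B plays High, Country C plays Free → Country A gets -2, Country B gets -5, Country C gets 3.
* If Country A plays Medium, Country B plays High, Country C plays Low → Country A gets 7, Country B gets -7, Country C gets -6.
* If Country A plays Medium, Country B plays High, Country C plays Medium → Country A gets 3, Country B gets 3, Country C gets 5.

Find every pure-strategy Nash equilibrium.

Country A against (Medium, Free): payoffs -4, -5 → best response Low.
Country A against (Medium, Low): payoffs -9, -3 → best response Medium.
Country A against (Medium, Medium): payoffs -3, 0 → best response Medium.
Country A against (High, Free): payoffs 9, -2 → best response Low.
Country A against (High, Low): payoffs 5, 7 → best response Medium.
Country A against (High, Medium): payoffs -8, 3 → best response Medium.
Country B against (Low, Free): payoffs -1, -8 → best response Medium.
Country B against (Low, Low): payoffs -7, -9 → best response Medium.
Country B against (Low, Medium): payoffs 3, 4 → best response High.
Country B against (Medium, Free): payoffs 7, -5 → best response Medium.
Country B against (Medium, Low): payoffs 7, -7 → best response Medium.
Country B against (Medium, Medium): payoffs -2, 3 → best response High.
Country C against (Low, Medium): payoffs -5, 4, -3 → best response Low.
Country C against (Low, High): payoffs -6, 2, -4 → best response Low.
Country C against (Medium, Medium): payoffs -2, -7, -1 → best response Medium.
Country C against (Medium, High): payoffs 3, -6, 5 → best response Medium.
Mutual best responses: (Medium, High, Medium).

(Medium, High, Medium)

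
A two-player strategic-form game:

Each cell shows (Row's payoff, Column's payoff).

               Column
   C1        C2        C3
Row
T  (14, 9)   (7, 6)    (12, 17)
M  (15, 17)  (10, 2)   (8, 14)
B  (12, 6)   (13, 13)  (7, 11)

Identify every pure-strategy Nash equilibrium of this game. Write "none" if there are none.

(T, C1): Row can switch to M (14 → 15). Not NE.
(T, C2): Row can switch to M (7 → 10). Not NE.
(T, C3): Row gets 12, best alternative 8; Column gets 17, best alternative 9. No profitable deviation — NE.
(M, C1): Row gets 15, best alternative 14; Column gets 17, best alternative 14. No profitable deviation — NE.
(M, C2): Row can switch to B (10 → 13). Not NE.
(M, C3): Row can switch to T (8 → 12). Not NE.
(B, C1): Row can switch to T (12 → 14). Not NE.
(B, C2): Row gets 13, best alternative 10; Column gets 13, best alternative 11. No profitable deviation — NE.
(B, C3): Row can switch to T (7 → 12). Not NE.

The pure Nash equilibria are (T, C3) and (M, C1) and (B, C2).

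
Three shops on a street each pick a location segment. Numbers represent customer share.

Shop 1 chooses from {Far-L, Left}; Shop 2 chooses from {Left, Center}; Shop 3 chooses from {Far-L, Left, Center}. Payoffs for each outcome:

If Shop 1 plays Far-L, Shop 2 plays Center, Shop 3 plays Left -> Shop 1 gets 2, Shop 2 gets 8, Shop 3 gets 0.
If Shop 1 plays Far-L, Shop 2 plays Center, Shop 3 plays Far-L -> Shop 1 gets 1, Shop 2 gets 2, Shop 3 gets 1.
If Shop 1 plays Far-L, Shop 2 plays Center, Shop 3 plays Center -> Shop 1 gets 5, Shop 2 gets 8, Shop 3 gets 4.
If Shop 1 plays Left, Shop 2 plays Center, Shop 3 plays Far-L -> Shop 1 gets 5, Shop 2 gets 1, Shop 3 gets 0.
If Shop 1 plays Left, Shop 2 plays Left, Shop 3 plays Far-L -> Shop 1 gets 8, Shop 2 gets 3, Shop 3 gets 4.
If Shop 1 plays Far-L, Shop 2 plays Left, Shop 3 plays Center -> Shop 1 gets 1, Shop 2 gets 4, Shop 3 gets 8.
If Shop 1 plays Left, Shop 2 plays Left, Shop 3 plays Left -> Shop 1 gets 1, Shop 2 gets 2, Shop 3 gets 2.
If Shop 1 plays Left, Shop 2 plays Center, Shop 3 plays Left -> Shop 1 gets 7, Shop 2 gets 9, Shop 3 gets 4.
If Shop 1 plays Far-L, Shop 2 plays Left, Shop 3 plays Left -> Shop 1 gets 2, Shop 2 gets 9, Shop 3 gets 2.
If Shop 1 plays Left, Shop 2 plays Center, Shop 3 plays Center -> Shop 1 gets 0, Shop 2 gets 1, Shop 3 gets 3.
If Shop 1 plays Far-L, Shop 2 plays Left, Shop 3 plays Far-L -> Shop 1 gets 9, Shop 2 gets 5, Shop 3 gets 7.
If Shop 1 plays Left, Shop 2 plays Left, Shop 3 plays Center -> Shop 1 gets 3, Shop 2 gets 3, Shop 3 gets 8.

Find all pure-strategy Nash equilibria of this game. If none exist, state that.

(Far-L, Left, Far-L): Shop 3 can switch to Center (7 → 8). Not NE.
(Far-L, Left, Left): Shop 3 can switch to Far-L (2 → 7). Not NE.
(Far-L, Left, Center): Shop 1 can switch to Left (1 → 3). Not NE.
(Far-L, Center, Far-L): Shop 1 can switch to Left (1 → 5). Not NE.
(Far-L, Center, Left): Shop 1 can switch to Left (2 → 7). Not NE.
(Far-L, Center, Center): Shop 1 gets 5, best alternative 0; Shop 2 gets 8, best alternative 4; Shop 3 gets 4, best alternative 1. No profitable deviation — NE.
(Left, Left, Far-L): Shop 1 can switch to Far-L (8 → 9). Not NE.
(Left, Left, Left): Shop 1 can switch to Far-L (1 → 2). Not NE.
(Left, Left, Center): Shop 1 gets 3, best alternative 1; Shop 2 gets 3, best alternative 1; Shop 3 gets 8, best alternative 4. No profitable deviation — NE.
(Left, Center, Far-L): Shop 2 can switch to Left (1 → 3). Not NE.
(Left, Center, Left): Shop 1 gets 7, best alternative 2; Shop 2 gets 9, best alternative 2; Shop 3 gets 4, best alternative 3. No profitable deviation — NE.
(Left, Center, Center): Shop 1 can switch to Far-L (0 → 5). Not NE.

The pure Nash equilibria are (Far-L, Center, Center) and (Left, Left, Center) and (Left, Center, Left).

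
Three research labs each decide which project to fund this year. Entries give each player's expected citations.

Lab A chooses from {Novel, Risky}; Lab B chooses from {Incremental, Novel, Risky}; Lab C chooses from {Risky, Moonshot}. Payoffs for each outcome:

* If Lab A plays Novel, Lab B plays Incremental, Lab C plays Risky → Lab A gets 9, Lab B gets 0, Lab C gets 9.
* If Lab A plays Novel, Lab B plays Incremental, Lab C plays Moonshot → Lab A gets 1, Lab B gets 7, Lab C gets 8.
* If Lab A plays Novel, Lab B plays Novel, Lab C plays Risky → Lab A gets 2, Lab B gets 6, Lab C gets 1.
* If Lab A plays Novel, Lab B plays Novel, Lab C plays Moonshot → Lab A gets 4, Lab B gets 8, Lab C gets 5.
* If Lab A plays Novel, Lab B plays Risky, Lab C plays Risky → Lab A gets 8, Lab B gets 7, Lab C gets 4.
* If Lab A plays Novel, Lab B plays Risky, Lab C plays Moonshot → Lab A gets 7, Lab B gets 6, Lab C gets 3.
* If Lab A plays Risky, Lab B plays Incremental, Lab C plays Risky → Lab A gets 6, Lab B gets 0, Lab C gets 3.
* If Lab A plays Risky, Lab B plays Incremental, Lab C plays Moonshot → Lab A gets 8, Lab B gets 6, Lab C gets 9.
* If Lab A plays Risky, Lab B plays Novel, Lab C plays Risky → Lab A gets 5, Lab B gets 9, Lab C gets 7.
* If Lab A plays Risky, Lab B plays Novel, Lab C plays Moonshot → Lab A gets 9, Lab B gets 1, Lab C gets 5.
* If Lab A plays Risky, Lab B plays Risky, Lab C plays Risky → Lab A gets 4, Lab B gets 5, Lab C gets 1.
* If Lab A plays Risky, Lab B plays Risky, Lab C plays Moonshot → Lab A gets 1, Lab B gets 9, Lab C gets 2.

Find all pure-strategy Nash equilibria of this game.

The pure Nash equilibria are (Novel, Risky, Risky), (Risky, Novel, Risky).

(Novel, Incremental, Risky): Lab B can switch to Novel (0 → 6). Not NE.
(Novel, Incremental, Moonshot): Lab A can switch to Risky (1 → 8). Not NE.
(Novel, Novel, Risky): Lab A can switch to Risky (2 → 5). Not NE.
(Novel, Novel, Moonshot): Lab A can switch to Risky (4 → 9). Not NE.
(Novel, Risky, Risky): Lab A gets 8, best alternative 4; Lab B gets 7, best alternative 6; Lab C gets 4, best alternative 3. No profitable deviation — NE.
(Novel, Risky, Moonshot): Lab B can switch to Incremental (6 → 7). Not NE.
(Risky, Incremental, Risky): Lab A can switch to Novel (6 → 9). Not NE.
(Risky, Incremental, Moonshot): Lab B can switch to Risky (6 → 9). Not NE.
(Risky, Novel, Risky): Lab A gets 5, best alternative 2; Lab B gets 9, best alternative 5; Lab C gets 7, best alternative 5. No profitable deviation — NE.
(Risky, Novel, Moonshot): Lab B can switch to Incremental (1 → 6). Not NE.
(Risky, Risky, Risky): Lab A can switch to Novel (4 → 8). Not NE.
(Risky, Risky, Moonshot): Lab A can switch to Novel (1 → 7). Not NE.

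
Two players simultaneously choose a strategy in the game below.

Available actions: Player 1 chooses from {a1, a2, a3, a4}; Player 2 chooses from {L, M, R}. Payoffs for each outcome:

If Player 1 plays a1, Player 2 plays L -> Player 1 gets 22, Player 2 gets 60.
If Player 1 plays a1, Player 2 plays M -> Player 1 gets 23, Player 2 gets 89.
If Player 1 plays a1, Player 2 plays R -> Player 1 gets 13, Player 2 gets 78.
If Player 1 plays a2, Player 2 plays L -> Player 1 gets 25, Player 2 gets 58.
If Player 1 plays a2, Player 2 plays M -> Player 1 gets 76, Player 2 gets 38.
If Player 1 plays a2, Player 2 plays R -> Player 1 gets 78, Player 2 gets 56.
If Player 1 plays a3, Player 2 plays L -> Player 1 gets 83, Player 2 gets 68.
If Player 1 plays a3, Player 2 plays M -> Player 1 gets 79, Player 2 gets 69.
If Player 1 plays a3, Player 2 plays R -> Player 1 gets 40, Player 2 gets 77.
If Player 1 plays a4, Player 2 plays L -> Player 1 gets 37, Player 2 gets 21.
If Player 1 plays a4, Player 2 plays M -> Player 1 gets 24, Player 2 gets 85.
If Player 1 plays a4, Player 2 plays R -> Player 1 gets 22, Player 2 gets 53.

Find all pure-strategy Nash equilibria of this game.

(a1, L): Player 1 can switch to a2 (22 → 25). Not NE.
(a1, M): Player 1 can switch to a2 (23 → 76). Not NE.
(a1, R): Player 1 can switch to a2 (13 → 78). Not NE.
(a2, L): Player 1 can switch to a3 (25 → 83). Not NE.
(a2, M): Player 1 can switch to a3 (76 → 79). Not NE.
(a2, R): Player 2 can switch to L (56 → 58). Not NE.
(a3, L): Player 2 can switch to M (68 → 69). Not NE.
(a3, M): Player 2 can switch to R (69 → 77). Not NE.
(a3, R): Player 1 can switch to a2 (40 → 78). Not NE.
(a4, L): Player 1 can switch to a3 (37 → 83). Not NE.
(The remaining 2 profiles each have a profitable deviation by the same check.)

No pure-strategy Nash equilibrium.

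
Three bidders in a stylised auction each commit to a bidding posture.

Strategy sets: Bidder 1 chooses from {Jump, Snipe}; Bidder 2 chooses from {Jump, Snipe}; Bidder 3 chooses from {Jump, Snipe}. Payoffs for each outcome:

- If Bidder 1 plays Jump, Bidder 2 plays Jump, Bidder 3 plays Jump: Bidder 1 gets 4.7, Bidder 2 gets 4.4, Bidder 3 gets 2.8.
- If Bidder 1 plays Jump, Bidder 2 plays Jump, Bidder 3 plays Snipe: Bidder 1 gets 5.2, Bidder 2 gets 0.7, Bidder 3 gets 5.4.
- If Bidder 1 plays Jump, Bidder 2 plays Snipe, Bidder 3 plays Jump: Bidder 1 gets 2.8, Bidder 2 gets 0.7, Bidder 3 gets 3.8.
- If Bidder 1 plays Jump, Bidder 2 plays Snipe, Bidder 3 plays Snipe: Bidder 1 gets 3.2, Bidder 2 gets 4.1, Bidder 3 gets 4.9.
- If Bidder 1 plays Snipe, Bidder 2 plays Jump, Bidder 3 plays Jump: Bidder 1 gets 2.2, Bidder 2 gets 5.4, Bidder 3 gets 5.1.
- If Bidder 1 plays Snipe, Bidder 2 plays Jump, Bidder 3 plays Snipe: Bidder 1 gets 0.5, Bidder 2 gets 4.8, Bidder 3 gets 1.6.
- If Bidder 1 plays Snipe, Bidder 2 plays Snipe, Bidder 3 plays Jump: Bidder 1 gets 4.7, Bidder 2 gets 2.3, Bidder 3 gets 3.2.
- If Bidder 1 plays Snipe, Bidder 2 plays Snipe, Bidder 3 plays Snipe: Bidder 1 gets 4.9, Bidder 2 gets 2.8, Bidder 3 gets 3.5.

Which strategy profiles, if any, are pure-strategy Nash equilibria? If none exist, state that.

This game has no pure Nash equilibrium.

(Jump, Jump, Jump): Bidder 3 can switch to Snipe (2.8 → 5.4). Not NE.
(Jump, Jump, Snipe): Bidder 2 can switch to Snipe (0.7 → 4.1). Not NE.
(Jump, Snipe, Jump): Bidder 1 can switch to Snipe (2.8 → 4.7). Not NE.
(Jump, Snipe, Snipe): Bidder 1 can switch to Snipe (3.2 → 4.9). Not NE.
(Snipe, Jump, Jump): Bidder 1 can switch to Jump (2.2 → 4.7). Not NE.
(Snipe, Jump, Snipe): Bidder 1 can switch to Jump (0.5 → 5.2). Not NE.
(Snipe, Snipe, Jump): Bidder 2 can switch to Jump (2.3 → 5.4). Not NE.
(Snipe, Snipe, Snipe): Bidder 2 can switch to Jump (2.8 → 4.8). Not NE.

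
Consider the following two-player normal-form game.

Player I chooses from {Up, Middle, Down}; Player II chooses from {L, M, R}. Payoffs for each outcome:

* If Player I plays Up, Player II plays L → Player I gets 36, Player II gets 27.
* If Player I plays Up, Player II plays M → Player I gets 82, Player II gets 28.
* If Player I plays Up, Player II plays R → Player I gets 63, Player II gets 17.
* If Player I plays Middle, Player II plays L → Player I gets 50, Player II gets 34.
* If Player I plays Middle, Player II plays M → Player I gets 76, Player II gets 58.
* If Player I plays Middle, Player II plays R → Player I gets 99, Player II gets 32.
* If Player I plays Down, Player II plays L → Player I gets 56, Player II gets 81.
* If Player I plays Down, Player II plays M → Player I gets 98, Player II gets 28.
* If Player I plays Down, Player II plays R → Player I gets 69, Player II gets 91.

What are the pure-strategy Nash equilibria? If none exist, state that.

(Up, L): Player I can switch to Middle (36 → 50). Not NE.
(Up, M): Player I can switch to Down (82 → 98). Not NE.
(Up, R): Player I can switch to Middle (63 → 99). Not NE.
(Middle, L): Player I can switch to Down (50 → 56). Not NE.
(Middle, M): Player I can switch to Up (76 → 82). Not NE.
(Middle, R): Player II can switch to L (32 → 34). Not NE.
(Down, L): Player II can switch to R (81 → 91). Not NE.
(Down, M): Player II can switch to L (28 → 81). Not NE.
(Down, R): Player I can switch to Middle (69 → 99). Not NE.

No pure-strategy Nash equilibrium.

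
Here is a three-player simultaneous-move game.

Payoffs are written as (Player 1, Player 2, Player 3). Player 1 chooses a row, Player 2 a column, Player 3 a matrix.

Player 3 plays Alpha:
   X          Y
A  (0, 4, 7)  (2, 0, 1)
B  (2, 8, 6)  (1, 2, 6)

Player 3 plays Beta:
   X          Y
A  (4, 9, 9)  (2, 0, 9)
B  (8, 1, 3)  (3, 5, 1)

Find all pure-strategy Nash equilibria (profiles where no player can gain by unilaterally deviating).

For each player, find the best response to each opponent profile; mutual best responses are the pure NE.
Player 1 against (X, Alpha): payoffs 0, 2 → best response B.
Player 1 against (X, Beta): payoffs 4, 8 → best response B.
Player 1 against (Y, Alpha): payoffs 2, 1 → best response A.
Player 1 against (Y, Beta): payoffs 2, 3 → best response B.
Player 2 against (A, Alpha): payoffs 4, 0 → best response X.
Player 2 against (A, Beta): payoffs 9, 0 → best response X.
Player 2 against (B, Alpha): payoffs 8, 2 → best response X.
Player 2 against (B, Beta): payoffs 1, 5 → best response Y.
Player 3 against (A, X): payoffs 7, 9 → best response Beta.
Player 3 against (A, Y): payoffs 1, 9 → best response Beta.
Player 3 against (B, X): payoffs 6, 3 → best response Alpha.
Player 3 against (B, Y): payoffs 6, 1 → best response Alpha.
Mutual best responses: (B, X, Alpha).

Pure NE: (B, X, Alpha)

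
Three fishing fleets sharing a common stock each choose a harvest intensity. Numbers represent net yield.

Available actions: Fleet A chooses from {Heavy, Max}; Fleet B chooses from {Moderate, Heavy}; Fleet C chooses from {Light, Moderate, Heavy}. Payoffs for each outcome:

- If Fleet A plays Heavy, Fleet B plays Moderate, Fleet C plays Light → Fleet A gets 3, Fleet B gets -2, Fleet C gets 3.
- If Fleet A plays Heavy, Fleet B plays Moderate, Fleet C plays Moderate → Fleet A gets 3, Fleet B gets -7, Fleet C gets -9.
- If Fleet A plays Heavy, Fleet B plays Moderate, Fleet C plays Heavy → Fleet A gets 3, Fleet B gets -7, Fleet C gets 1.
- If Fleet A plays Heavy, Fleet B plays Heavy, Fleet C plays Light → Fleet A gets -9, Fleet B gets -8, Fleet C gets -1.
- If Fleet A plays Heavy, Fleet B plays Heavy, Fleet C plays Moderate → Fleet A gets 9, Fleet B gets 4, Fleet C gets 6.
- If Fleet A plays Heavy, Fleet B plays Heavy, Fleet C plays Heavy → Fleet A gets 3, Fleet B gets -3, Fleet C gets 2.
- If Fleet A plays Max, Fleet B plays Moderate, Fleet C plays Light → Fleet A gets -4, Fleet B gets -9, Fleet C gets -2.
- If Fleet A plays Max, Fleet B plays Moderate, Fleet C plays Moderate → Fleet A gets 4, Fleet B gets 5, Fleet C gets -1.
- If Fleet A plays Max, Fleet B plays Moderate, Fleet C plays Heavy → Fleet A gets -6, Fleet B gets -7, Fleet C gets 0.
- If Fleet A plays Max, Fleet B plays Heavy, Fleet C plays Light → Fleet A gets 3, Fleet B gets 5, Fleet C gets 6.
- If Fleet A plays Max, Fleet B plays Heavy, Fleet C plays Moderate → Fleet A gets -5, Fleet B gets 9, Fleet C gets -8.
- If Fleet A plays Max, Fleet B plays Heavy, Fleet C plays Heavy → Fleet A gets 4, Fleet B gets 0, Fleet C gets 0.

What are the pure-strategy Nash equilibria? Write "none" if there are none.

Fleet A against (Moderate, Light): payoffs 3, -4 → best response Heavy.
Fleet A against (Moderate, Moderate): payoffs 3, 4 → best response Max.
Fleet A against (Moderate, Heavy): payoffs 3, -6 → best response Heavy.
Fleet A against (Heavy, Light): payoffs -9, 3 → best response Max.
Fleet A against (Heavy, Moderate): payoffs 9, -5 → best response Heavy.
Fleet A against (Heavy, Heavy): payoffs 3, 4 → best response Max.
Fleet B against (Heavy, Light): payoffs -2, -8 → best response Moderate.
Fleet B against (Heavy, Moderate): payoffs -7, 4 → best response Heavy.
Fleet B against (Heavy, Heavy): payoffs -7, -3 → best response Heavy.
Fleet B against (Max, Light): payoffs -9, 5 → best response Heavy.
Fleet B against (Max, Moderate): payoffs 5, 9 → best response Heavy.
Fleet B against (Max, Heavy): payoffs -7, 0 → best response Heavy.
Fleet C against (Heavy, Moderate): payoffs 3, -9, 1 → best response Light.
Fleet C against (Heavy, Heavy): payoffs -1, 6, 2 → best response Moderate.
Fleet C against (Max, Moderate): payoffs -2, -1, 0 → best response Heavy.
Fleet C against (Max, Heavy): payoffs 6, -8, 0 → best response Light.
Mutual best responses: (Heavy, Moderate, Light); (Heavy, Heavy, Moderate); (Max, Heavy, Light).

The pure Nash equilibria are (Heavy, Moderate, Light) and (Heavy, Heavy, Moderate) and (Max, Heavy, Light).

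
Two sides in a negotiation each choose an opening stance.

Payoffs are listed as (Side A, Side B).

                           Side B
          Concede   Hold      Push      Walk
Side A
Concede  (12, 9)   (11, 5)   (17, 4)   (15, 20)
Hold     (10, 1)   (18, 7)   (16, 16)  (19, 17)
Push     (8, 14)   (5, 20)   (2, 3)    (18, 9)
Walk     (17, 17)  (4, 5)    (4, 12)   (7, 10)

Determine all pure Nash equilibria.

Check each profile: it is a Nash equilibrium iff no player can strictly gain by switching unilaterally.
(Concede, Concede): Side A can switch to Walk (12 → 17). Not NE.
(Concede, Hold): Side A can switch to Hold (11 → 18). Not NE.
(Concede, Push): Side B can switch to Concede (4 → 9). Not NE.
(Concede, Walk): Side A can switch to Hold (15 → 19). Not NE.
(Hold, Concede): Side A can switch to Concede (10 → 12). Not NE.
(Hold, Hold): Side B can switch to Push (7 → 16). Not NE.
(Hold, Push): Side A can switch to Concede (16 → 17). Not NE.
(Hold, Walk): Side A gets 19, best alternative 18; Side B gets 17, best alternative 16. No profitable deviation — NE.
(Push, Concede): Side A can switch to Concede (8 → 12). Not NE.
(Walk, Concede): Side A gets 17, best alternative 12; Side B gets 17, best alternative 12. No profitable deviation — NE.
(The remaining 6 profiles each have a profitable deviation by the same check.)

The pure Nash equilibria are (Hold, Walk), (Walk, Concede).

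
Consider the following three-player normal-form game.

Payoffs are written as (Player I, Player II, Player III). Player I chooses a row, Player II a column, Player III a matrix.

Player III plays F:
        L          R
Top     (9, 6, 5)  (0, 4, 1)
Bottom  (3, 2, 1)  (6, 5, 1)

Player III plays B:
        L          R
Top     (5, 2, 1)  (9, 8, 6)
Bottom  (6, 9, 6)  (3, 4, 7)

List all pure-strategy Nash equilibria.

Pure-strategy Nash equilibria: (Top, L, F); (Top, R, B); (Bottom, L, B)

For each strategy profile, look for a profitable unilateral deviation.
(Top, L, F): Player I gets 9, best alternative 3; Player II gets 6, best alternative 4; Player III gets 5, best alternative 1. No profitable deviation — NE.
(Top, L, B): Player I can switch to Bottom (5 → 6). Not NE.
(Top, R, F): Player I can switch to Bottom (0 → 6). Not NE.
(Top, R, B): Player I gets 9, best alternative 3; Player II gets 8, best alternative 2; Player III gets 6, best alternative 1. No profitable deviation — NE.
(Bottom, L, F): Player I can switch to Top (3 → 9). Not NE.
(Bottom, L, B): Player I gets 6, best alternative 5; Player II gets 9, best alternative 4; Player III gets 6, best alternative 1. No profitable deviation — NE.
(Bottom, R, F): Player III can switch to B (1 → 7). Not NE.
(Bottom, R, B): Player I can switch to Top (3 → 9). Not NE.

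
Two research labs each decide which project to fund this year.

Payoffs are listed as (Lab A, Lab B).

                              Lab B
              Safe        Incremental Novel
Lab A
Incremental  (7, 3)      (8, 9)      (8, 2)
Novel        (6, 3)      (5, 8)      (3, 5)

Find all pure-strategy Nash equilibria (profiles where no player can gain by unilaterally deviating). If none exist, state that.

Check each profile: it is a Nash equilibrium iff no player can strictly gain by switching unilaterally.
(Incremental, Safe): Lab B can switch to Incremental (3 → 9). Not NE.
(Incremental, Incremental): Lab A gets 8, best alternative 5; Lab B gets 9, best alternative 3. No profitable deviation — NE.
(Incremental, Novel): Lab B can switch to Safe (2 → 3). Not NE.
(Novel, Safe): Lab A can switch to Incremental (6 → 7). Not NE.
(Novel, Incremental): Lab A can switch to Incremental (5 → 8). Not NE.
(Novel, Novel): Lab A can switch to Incremental (3 → 8). Not NE.

The unique pure-strategy Nash equilibrium is (Incremental, Incremental).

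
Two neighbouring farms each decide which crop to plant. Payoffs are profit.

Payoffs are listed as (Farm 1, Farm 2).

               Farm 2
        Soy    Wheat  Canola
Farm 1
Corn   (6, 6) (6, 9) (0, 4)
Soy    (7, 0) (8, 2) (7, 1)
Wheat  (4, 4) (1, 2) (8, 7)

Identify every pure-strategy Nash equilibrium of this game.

(Soy, Wheat); (Wheat, Canola)

For each player, find the best response to each opponent profile; mutual best responses are the pure NE.
Farm 1 against Soy: payoffs 6, 7, 4 → best response Soy.
Farm 1 against Wheat: payoffs 6, 8, 1 → best response Soy.
Farm 1 against Canola: payoffs 0, 7, 8 → best response Wheat.
Farm 2 against Corn: payoffs 6, 9, 4 → best response Wheat.
Farm 2 against Soy: payoffs 0, 2, 1 → best response Wheat.
Farm 2 against Wheat: payoffs 4, 2, 7 → best response Canola.
Mutual best responses: (Soy, Wheat); (Wheat, Canola).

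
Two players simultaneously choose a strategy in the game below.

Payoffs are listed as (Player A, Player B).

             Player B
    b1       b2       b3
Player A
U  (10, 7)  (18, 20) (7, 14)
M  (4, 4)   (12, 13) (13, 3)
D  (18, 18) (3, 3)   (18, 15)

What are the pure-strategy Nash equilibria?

(U, b2), (D, b1)

(U, b1): Player A can switch to D (10 → 18). Not NE.
(U, b2): Player A gets 18, best alternative 12; Player B gets 20, best alternative 14. No profitable deviation — NE.
(U, b3): Player A can switch to M (7 → 13). Not NE.
(M, b1): Player A can switch to U (4 → 10). Not NE.
(M, b2): Player A can switch to U (12 → 18). Not NE.
(M, b3): Player A can switch to D (13 → 18). Not NE.
(D, b1): Player A gets 18, best alternative 10; Player B gets 18, best alternative 15. No profitable deviation — NE.
(D, b2): Player A can switch to U (3 → 18). Not NE.
(The remaining 1 profile has a profitable deviation by the same check.)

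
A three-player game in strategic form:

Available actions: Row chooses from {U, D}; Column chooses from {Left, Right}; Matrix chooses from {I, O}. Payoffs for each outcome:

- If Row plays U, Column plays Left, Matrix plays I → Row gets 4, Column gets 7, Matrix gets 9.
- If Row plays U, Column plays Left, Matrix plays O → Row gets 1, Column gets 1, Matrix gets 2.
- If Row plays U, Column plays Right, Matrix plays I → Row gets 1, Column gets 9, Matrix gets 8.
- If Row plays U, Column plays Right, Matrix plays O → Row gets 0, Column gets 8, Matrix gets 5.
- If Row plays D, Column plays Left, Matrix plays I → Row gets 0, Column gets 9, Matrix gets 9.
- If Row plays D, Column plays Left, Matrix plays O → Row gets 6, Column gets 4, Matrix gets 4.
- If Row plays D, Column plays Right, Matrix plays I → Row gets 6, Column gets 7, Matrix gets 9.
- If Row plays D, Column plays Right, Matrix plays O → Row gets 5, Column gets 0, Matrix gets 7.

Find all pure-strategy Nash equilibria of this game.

Row against (Left, I): payoffs 4, 0 → best response U.
Row against (Left, O): payoffs 1, 6 → best response D.
Row against (Right, I): payoffs 1, 6 → best response D.
Row against (Right, O): payoffs 0, 5 → best response D.
Column against (U, I): payoffs 7, 9 → best response Right.
Column against (U, O): payoffs 1, 8 → best response Right.
Column against (D, I): payoffs 9, 7 → best response Left.
Column against (D, O): payoffs 4, 0 → best response Left.
Matrix against (U, Left): payoffs 9, 2 → best response I.
Matrix against (U, Right): payoffs 8, 5 → best response I.
Matrix against (D, Left): payoffs 9, 4 → best response I.
Matrix against (D, Right): payoffs 9, 7 → best response I.
No profile is a mutual best response for all players.

No pure-strategy Nash equilibrium.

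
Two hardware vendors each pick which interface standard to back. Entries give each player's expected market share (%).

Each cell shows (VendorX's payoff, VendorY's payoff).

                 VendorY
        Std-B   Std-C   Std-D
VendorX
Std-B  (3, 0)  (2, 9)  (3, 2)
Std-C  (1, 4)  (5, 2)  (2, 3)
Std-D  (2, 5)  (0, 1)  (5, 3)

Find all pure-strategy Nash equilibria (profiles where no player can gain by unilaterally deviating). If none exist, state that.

There is no pure-strategy Nash equilibrium.

For each player, find the best response to each opponent profile; mutual best responses are the pure NE.
VendorX against Std-B: payoffs 3, 1, 2 → best response Std-B.
VendorX against Std-C: payoffs 2, 5, 0 → best response Std-C.
VendorX against Std-D: payoffs 3, 2, 5 → best response Std-D.
VendorY against Std-B: payoffs 0, 9, 2 → best response Std-C.
VendorY against Std-C: payoffs 4, 2, 3 → best response Std-B.
VendorY against Std-D: payoffs 5, 1, 3 → best response Std-B.
No profile is a mutual best response for all players.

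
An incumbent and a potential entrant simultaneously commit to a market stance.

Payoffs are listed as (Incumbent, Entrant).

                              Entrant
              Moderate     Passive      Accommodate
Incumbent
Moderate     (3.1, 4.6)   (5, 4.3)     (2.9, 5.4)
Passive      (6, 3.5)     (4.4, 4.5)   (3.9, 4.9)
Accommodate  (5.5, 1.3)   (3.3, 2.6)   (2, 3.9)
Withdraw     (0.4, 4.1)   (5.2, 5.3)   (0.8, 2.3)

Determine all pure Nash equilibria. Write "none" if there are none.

The pure Nash equilibria are (Passive, Accommodate); (Withdraw, Passive).

Incumbent against Moderate: payoffs 3.1, 6, 5.5, 0.4 → best response Passive.
Incumbent against Passive: payoffs 5, 4.4, 3.3, 5.2 → best response Withdraw.
Incumbent against Accommodate: payoffs 2.9, 3.9, 2, 0.8 → best response Passive.
Entrant against Moderate: payoffs 4.6, 4.3, 5.4 → best response Accommodate.
Entrant against Passive: payoffs 3.5, 4.5, 4.9 → best response Accommodate.
Entrant against Accommodate: payoffs 1.3, 2.6, 3.9 → best response Accommodate.
Entrant against Withdraw: payoffs 4.1, 5.3, 2.3 → best response Passive.
Mutual best responses: (Passive, Accommodate); (Withdraw, Passive).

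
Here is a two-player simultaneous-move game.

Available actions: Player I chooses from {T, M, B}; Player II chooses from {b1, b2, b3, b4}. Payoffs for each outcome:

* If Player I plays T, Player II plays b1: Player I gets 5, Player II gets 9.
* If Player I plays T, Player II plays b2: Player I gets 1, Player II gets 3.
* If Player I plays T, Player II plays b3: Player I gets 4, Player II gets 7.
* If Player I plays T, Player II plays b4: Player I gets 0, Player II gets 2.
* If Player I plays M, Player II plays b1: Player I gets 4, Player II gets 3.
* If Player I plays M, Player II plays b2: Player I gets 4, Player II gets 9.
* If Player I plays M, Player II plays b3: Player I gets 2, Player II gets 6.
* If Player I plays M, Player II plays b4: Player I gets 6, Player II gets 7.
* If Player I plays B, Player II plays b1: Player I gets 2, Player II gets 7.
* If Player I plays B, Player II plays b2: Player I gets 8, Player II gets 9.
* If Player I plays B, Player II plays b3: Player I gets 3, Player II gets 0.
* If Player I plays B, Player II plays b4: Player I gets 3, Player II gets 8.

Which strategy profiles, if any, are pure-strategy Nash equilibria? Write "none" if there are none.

Player I against b1: payoffs 5, 4, 2 → best response T.
Player I against b2: payoffs 1, 4, 8 → best response B.
Player I against b3: payoffs 4, 2, 3 → best response T.
Player I against b4: payoffs 0, 6, 3 → best response M.
Player II against T: payoffs 9, 3, 7, 2 → best response b1.
Player II against M: payoffs 3, 9, 6, 7 → best response b2.
Player II against B: payoffs 7, 9, 0, 8 → best response b2.
Mutual best responses: (T, b1); (B, b2).

Pure-strategy Nash equilibria: (T, b1) and (B, b2)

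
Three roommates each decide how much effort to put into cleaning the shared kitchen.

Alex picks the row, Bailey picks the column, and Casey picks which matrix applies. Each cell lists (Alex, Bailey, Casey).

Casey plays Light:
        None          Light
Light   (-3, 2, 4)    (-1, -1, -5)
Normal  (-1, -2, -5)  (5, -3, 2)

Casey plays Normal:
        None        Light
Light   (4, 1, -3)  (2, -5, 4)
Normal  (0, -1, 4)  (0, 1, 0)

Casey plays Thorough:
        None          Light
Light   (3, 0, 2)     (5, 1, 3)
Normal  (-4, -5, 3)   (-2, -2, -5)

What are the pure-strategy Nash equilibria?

There is no pure-strategy Nash equilibrium.

Check each profile: it is a Nash equilibrium iff no player can strictly gain by switching unilaterally.
(Light, None, Light): Alex can switch to Normal (-3 → -1). Not NE.
(Light, None, Normal): Casey can switch to Light (-3 → 4). Not NE.
(Light, None, Thorough): Bailey can switch to Light (0 → 1). Not NE.
(Light, Light, Light): Alex can switch to Normal (-1 → 5). Not NE.
(Light, Light, Normal): Bailey can switch to None (-5 → 1). Not NE.
(Light, Light, Thorough): Casey can switch to Normal (3 → 4). Not NE.
(Normal, None, Light): Casey can switch to Normal (-5 → 4). Not NE.
(Normal, None, Normal): Alex can switch to Light (0 → 4). Not NE.
(The remaining 4 profiles each have a profitable deviation by the same check.)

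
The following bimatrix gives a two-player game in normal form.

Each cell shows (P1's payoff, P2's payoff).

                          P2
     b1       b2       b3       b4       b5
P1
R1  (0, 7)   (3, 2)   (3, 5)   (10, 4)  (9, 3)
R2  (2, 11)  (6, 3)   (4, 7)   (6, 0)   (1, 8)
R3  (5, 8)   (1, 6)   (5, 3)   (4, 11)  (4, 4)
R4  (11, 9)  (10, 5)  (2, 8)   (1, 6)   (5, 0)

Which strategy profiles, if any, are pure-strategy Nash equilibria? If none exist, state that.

Pure NE: (R4, b1)

P1 against b1: payoffs 0, 2, 5, 11 → best response R4.
P1 against b2: payoffs 3, 6, 1, 10 → best response R4.
P1 against b3: payoffs 3, 4, 5, 2 → best response R3.
P1 against b4: payoffs 10, 6, 4, 1 → best response R1.
P1 against b5: payoffs 9, 1, 4, 5 → best response R1.
P2 against R1: payoffs 7, 2, 5, 4, 3 → best response b1.
P2 against R2: payoffs 11, 3, 7, 0, 8 → best response b1.
P2 against R3: payoffs 8, 6, 3, 11, 4 → best response b4.
P2 against R4: payoffs 9, 5, 8, 6, 0 → best response b1.
Mutual best responses: (R4, b1).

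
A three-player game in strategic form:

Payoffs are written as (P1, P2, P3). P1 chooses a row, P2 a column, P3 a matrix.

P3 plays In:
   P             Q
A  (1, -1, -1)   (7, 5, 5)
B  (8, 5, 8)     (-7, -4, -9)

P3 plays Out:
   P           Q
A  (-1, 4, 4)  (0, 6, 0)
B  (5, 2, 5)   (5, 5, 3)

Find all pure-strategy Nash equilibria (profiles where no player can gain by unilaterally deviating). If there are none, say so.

P1 against (P, In): payoffs 1, 8 → best response B.
P1 against (P, Out): payoffs -1, 5 → best response B.
P1 against (Q, In): payoffs 7, -7 → best response A.
P1 against (Q, Out): payoffs 0, 5 → best response B.
P2 against (A, In): payoffs -1, 5 → best response Q.
P2 against (A, Out): payoffs 4, 6 → best response Q.
P2 against (B, In): payoffs 5, -4 → best response P.
P2 against (B, Out): payoffs 2, 5 → best response Q.
P3 against (A, P): payoffs -1, 4 → best response Out.
P3 against (A, Q): payoffs 5, 0 → best response In.
P3 against (B, P): payoffs 8, 5 → best response In.
P3 against (B, Q): payoffs -9, 3 → best response Out.
Mutual best responses: (A, Q, In); (B, P, In); (B, Q, Out).

The pure Nash equilibria are (A, Q, In) and (B, P, In) and (B, Q, Out).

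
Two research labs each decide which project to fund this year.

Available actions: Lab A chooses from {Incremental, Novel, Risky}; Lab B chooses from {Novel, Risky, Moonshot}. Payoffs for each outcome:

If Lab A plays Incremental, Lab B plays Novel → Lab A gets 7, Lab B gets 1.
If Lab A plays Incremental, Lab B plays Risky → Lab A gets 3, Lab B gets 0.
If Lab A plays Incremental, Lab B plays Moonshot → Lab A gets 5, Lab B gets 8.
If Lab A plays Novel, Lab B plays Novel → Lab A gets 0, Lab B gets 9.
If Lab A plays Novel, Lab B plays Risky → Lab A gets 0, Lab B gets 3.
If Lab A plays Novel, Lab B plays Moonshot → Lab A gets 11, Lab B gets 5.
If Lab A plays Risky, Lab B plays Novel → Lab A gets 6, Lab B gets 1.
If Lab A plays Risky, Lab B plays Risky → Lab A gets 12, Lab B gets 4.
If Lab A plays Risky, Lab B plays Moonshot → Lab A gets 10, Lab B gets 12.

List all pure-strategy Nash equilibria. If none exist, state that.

none

Lab A against Novel: payoffs 7, 0, 6 → best response Incremental.
Lab A against Risky: payoffs 3, 0, 12 → best response Risky.
Lab A against Moonshot: payoffs 5, 11, 10 → best response Novel.
Lab B against Incremental: payoffs 1, 0, 8 → best response Moonshot.
Lab B against Novel: payoffs 9, 3, 5 → best response Novel.
Lab B against Risky: payoffs 1, 4, 12 → best response Moonshot.
No profile is a mutual best response for all players.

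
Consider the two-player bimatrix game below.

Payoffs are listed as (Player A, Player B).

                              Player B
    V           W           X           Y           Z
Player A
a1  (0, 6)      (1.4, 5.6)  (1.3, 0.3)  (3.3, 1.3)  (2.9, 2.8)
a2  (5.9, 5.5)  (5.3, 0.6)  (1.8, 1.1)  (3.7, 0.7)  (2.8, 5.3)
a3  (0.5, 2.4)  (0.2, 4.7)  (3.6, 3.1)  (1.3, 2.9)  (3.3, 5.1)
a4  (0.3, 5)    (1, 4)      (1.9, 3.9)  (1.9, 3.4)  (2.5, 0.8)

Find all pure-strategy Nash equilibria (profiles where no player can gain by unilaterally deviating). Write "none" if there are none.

Player A against V: payoffs 0, 5.9, 0.5, 0.3 → best response a2.
Player A against W: payoffs 1.4, 5.3, 0.2, 1 → best response a2.
Player A against X: payoffs 1.3, 1.8, 3.6, 1.9 → best response a3.
Player A against Y: payoffs 3.3, 3.7, 1.3, 1.9 → best response a2.
Player A against Z: payoffs 2.9, 2.8, 3.3, 2.5 → best response a3.
Player B against a1: payoffs 6, 5.6, 0.3, 1.3, 2.8 → best response V.
Player B against a2: payoffs 5.5, 0.6, 1.1, 0.7, 5.3 → best response V.
Player B against a3: payoffs 2.4, 4.7, 3.1, 2.9, 5.1 → best response Z.
Player B against a4: payoffs 5, 4, 3.9, 3.4, 0.8 → best response V.
Mutual best responses: (a2, V); (a3, Z).

Pure-strategy Nash equilibria: (a2, V), (a3, Z)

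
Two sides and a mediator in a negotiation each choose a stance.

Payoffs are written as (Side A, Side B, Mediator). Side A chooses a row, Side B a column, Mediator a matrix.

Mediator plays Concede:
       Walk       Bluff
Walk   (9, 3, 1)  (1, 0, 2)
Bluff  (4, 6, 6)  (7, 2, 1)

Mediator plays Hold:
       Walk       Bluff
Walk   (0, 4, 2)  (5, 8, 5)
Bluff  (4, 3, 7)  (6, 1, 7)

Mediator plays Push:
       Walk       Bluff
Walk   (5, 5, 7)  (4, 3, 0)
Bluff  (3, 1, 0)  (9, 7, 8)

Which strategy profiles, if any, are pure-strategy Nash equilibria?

The pure Nash equilibria are (Walk, Walk, Push), (Bluff, Walk, Hold), (Bluff, Bluff, Push).

Check each profile: it is a Nash equilibrium iff no player can strictly gain by switching unilaterally.
(Walk, Walk, Concede): Mediator can switch to Hold (1 → 2). Not NE.
(Walk, Walk, Hold): Side A can switch to Bluff (0 → 4). Not NE.
(Walk, Walk, Push): Side A gets 5, best alternative 3; Side B gets 5, best alternative 3; Mediator gets 7, best alternative 2. No profitable deviation — NE.
(Walk, Bluff, Concede): Side A can switch to Bluff (1 → 7). Not NE.
(Walk, Bluff, Hold): Side A can switch to Bluff (5 → 6). Not NE.
(Walk, Bluff, Push): Side A can switch to Bluff (4 → 9). Not NE.
(Bluff, Walk, Concede): Side A can switch to Walk (4 → 9). Not NE.
(Bluff, Walk, Hold): Side A gets 4, best alternative 0; Side B gets 3, best alternative 1; Mediator gets 7, best alternative 6. No profitable deviation — NE.
(Bluff, Walk, Push): Side A can switch to Walk (3 → 5). Not NE.
(Bluff, Bluff, Concede): Side B can switch to Walk (2 → 6). Not NE.
(Bluff, Bluff, Hold): Side B can switch to Walk (1 → 3). Not NE.
(Bluff, Bluff, Push): Side A gets 9, best alternative 4; Side B gets 7, best alternative 1; Mediator gets 8, best alternative 7. No profitable deviation — NE.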